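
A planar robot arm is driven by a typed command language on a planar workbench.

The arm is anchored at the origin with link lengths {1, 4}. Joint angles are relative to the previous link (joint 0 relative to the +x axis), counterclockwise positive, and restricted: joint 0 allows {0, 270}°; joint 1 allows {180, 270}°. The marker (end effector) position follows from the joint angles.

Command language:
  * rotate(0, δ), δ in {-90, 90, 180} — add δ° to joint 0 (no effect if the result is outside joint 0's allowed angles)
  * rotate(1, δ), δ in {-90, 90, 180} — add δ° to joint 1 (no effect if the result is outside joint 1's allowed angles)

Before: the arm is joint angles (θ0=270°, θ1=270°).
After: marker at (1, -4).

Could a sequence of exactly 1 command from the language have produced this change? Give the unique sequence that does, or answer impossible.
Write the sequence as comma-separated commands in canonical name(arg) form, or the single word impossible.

rotate(0, 90)

t0: joint angles (θ0=270°, θ1=270°)
step 1 (rotate(0, 90)): joint angles (θ0=0°, θ1=270°)
uniquely the one of 6 1-step routes that fits.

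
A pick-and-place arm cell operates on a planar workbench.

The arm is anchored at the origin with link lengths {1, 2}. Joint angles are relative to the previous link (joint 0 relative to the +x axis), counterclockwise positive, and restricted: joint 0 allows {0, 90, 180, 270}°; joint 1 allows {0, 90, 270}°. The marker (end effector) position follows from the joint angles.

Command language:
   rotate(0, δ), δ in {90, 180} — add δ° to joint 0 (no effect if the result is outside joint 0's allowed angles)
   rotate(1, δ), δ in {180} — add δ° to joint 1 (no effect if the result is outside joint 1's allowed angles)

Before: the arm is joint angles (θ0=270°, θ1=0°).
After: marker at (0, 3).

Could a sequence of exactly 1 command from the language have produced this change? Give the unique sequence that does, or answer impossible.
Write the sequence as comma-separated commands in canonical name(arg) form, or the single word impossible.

rotate(0, 180)

t0: joint angles (θ0=270°, θ1=0°)
t=1 rotate(0, 180) ⇒ joint angles (θ0=90°, θ1=0°)
no rival 1-sequence matches.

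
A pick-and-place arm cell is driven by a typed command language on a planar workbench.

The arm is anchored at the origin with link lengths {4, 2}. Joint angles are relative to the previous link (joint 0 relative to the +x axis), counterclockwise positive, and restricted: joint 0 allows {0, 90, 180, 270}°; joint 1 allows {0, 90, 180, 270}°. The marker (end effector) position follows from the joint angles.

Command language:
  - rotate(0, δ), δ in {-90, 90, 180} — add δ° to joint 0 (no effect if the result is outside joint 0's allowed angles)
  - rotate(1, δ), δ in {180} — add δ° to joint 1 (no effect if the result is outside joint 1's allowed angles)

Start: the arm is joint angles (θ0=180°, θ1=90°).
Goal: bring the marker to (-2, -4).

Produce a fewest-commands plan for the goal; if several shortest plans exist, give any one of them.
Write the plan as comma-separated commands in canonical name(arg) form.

rotate(1, 180), rotate(0, 90)

begin: joint angles (θ0=180°, θ1=90°)
step 1 (rotate(1, 180)): joint angles (θ0=180°, θ1=270°)
step 2 (rotate(0, 90)): joint angles (θ0=270°, θ1=270°)
no 1-step plan works, so 2 is optimal.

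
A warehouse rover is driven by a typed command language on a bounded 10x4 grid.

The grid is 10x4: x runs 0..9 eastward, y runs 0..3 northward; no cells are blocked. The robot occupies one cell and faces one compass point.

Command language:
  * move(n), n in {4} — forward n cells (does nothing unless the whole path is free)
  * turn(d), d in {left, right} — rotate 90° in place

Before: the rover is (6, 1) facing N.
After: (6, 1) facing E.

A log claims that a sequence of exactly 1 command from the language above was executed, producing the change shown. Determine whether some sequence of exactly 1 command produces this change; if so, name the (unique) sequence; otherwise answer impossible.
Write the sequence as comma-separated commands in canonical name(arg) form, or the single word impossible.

key: parked at (6,1) the whole time — nothing moves the robot
t0: (6, 1) facing N
t=1 turn(right) ⇒ (6, 1) facing E
uniquely the one of 3 1-step routes that fits.

turn(right)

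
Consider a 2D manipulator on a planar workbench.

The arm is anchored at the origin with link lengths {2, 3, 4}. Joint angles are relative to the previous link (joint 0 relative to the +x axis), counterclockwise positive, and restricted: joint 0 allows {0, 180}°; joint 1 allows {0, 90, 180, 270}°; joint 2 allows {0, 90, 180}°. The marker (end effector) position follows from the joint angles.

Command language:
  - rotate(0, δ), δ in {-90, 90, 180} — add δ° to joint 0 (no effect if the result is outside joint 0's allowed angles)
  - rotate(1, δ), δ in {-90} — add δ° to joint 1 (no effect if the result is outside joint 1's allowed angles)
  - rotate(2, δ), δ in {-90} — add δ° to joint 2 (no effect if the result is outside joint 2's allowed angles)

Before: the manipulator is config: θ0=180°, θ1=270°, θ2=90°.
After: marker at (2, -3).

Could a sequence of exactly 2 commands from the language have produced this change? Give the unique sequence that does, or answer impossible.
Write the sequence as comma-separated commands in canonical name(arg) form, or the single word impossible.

rotate(1, -90), rotate(1, -90)

begin: config: θ0=180°, θ1=270°, θ2=90°
1. rotate(1, -90) → config: θ0=180°, θ1=180°, θ2=90°
2. rotate(1, -90) → config: θ0=180°, θ1=90°, θ2=90°
no other 2-command option fits: unique.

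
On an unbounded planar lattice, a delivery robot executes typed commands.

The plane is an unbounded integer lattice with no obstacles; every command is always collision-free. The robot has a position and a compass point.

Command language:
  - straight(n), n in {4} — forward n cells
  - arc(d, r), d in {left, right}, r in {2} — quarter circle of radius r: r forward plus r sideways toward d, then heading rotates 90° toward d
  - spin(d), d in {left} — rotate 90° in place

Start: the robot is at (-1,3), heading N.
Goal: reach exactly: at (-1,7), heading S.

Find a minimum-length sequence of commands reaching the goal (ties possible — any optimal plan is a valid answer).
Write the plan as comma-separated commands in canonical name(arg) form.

straight(4), spin(left), spin(left)

t0: at (-1,3), heading N
[1] after straight(4): at (-1,7), heading N
[2] after spin(left): at (-1,7), heading W
[3] after spin(left): at (-1,7), heading S
no 2-step plan works, so 3 is optimal.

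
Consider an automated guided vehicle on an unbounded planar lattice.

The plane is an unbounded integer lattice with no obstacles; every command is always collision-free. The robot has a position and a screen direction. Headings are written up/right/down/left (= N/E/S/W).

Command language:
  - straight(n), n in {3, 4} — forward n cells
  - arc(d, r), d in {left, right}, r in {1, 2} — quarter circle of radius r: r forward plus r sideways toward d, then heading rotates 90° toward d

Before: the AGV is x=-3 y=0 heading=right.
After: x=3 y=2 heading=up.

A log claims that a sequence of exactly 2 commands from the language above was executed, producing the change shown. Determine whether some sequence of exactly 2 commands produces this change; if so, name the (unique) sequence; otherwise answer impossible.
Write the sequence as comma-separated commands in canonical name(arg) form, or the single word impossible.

key: running arc(left, 2) before straight(4) would end elsewhere — order is forced
begin: x=-3 y=0 heading=right
[1] after straight(4): x=1 y=0 heading=right
[2] after arc(left, 2): x=3 y=2 heading=up
all 36 alternatives checked — unique.

straight(4), arc(left, 2)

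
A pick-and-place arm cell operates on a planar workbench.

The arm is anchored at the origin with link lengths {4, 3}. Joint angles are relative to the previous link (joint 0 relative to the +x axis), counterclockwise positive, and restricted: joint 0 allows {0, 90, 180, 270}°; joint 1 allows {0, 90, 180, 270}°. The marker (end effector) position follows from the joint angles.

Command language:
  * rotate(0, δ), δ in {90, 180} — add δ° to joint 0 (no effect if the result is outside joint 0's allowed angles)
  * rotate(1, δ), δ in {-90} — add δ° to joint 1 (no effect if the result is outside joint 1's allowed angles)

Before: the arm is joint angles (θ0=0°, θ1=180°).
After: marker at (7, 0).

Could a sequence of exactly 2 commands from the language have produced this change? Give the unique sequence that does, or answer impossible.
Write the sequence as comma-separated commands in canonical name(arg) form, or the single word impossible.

initial: joint angles (θ0=0°, θ1=180°)
step 1 (rotate(1, -90)): joint angles (θ0=0°, θ1=90°)
step 2 (rotate(1, -90)): joint angles (θ0=0°, θ1=0°)
no rival 2-sequence matches.

rotate(1, -90), rotate(1, -90)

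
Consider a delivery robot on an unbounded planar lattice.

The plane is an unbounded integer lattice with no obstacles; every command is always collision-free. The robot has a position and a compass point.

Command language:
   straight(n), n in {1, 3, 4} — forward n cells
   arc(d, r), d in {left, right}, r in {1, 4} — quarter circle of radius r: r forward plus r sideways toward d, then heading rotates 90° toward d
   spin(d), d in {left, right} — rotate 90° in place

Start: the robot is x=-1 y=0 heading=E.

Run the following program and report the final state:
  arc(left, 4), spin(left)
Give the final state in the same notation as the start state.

from: x=-1 y=0 heading=E
t=1 arc(left, 4) ⇒ x=3 y=4 heading=N
t=2 spin(left) ⇒ x=3 y=4 heading=W

x=3 y=4 heading=W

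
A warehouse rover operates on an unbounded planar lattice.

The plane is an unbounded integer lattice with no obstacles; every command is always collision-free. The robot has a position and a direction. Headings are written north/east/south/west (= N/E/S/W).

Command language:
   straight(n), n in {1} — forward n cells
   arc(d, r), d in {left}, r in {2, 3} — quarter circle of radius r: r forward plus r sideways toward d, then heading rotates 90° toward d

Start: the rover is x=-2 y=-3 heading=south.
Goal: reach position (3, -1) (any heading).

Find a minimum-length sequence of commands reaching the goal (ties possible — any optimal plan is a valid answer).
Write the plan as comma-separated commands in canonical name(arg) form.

begin: x=-2 y=-3 heading=south
step 1 (arc(left, 2)): x=0 y=-5 heading=east
step 2 (arc(left, 3)): x=3 y=-2 heading=north
step 3 (straight(1)): x=3 y=-1 heading=north
no 2-step plan works, so 3 is optimal.

arc(left, 2), arc(left, 3), straight(1)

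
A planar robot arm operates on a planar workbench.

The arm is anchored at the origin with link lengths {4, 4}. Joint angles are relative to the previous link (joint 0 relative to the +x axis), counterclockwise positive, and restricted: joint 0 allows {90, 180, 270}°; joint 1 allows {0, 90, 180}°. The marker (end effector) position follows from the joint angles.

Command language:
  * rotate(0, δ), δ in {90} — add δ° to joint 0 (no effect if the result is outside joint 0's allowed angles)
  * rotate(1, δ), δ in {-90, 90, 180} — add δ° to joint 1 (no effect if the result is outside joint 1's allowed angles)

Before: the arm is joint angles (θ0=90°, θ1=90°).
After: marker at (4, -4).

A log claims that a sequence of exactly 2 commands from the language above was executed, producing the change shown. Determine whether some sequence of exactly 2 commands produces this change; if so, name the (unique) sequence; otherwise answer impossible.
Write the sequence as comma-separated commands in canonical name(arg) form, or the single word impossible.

rotate(0, 90), rotate(0, 90)

begin: joint angles (θ0=90°, θ1=90°)
1. rotate(0, 90) → joint angles (θ0=180°, θ1=90°)
2. rotate(0, 90) → joint angles (θ0=270°, θ1=90°)
no rival 2-sequence matches.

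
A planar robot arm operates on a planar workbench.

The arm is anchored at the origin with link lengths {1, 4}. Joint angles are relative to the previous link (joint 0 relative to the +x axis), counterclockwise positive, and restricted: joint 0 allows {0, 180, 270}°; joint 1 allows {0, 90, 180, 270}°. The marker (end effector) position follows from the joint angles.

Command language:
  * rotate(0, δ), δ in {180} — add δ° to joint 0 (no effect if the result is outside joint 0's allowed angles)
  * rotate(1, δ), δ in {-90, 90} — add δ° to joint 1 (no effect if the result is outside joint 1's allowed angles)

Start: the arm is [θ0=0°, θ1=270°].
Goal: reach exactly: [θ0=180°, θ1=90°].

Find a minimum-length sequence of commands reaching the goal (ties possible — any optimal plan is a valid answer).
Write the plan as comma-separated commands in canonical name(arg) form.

rotate(0, 180), rotate(1, -90), rotate(1, -90)

begin: [θ0=0°, θ1=270°]
t=1 rotate(0, 180) ⇒ [θ0=180°, θ1=270°]
t=2 rotate(1, -90) ⇒ [θ0=180°, θ1=180°]
t=3 rotate(1, -90) ⇒ [θ0=180°, θ1=90°]
nothing shorter than 3 reaches the goal.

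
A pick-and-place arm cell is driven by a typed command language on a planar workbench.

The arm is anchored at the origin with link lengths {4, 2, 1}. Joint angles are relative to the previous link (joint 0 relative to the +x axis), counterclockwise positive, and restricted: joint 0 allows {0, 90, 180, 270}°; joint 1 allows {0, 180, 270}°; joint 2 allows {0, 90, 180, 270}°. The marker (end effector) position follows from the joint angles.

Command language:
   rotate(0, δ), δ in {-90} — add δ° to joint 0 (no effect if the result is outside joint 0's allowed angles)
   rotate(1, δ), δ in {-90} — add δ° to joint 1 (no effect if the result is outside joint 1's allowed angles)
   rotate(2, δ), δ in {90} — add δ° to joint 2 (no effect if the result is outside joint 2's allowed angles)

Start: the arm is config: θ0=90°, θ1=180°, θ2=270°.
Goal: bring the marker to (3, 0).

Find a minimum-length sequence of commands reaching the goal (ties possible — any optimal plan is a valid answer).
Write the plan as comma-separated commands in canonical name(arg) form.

rotate(0, -90), rotate(2, 90), rotate(2, 90), rotate(2, 90)

initial: config: θ0=90°, θ1=180°, θ2=270°
1. rotate(0, -90) → config: θ0=0°, θ1=180°, θ2=270°
2. rotate(2, 90) → config: θ0=0°, θ1=180°, θ2=0°
3. rotate(2, 90) → config: θ0=0°, θ1=180°, θ2=90°
4. rotate(2, 90) → config: θ0=0°, θ1=180°, θ2=180°
shorter routes all fall short; 4 is best.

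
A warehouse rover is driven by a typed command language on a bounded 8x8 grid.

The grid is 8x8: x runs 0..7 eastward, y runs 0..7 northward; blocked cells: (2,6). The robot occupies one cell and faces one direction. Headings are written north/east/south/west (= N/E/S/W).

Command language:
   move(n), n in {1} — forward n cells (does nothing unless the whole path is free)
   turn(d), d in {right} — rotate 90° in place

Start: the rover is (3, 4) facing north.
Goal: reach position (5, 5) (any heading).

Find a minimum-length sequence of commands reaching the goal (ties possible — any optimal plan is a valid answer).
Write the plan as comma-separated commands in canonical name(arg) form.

t0: (3, 4) facing north
1. move(1) → (3, 5) facing north
2. turn(right) → (3, 5) facing east
3. move(1) → (4, 5) facing east
4. move(1) → (5, 5) facing east
nothing shorter than 4 reaches the goal.

move(1), turn(right), move(1), move(1)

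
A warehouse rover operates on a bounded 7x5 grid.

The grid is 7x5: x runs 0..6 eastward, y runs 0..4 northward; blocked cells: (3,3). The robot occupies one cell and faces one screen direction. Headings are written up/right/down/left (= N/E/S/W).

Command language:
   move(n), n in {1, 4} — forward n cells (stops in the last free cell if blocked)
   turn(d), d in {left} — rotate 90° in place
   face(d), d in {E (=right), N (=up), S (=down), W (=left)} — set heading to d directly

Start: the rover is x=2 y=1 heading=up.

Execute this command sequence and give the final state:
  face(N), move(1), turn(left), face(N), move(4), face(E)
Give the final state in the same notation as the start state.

x=2 y=4 heading=right

t0: x=2 y=1 heading=up
t=1 face(N) ⇒ x=2 y=1 heading=up
t=2 move(1) ⇒ x=2 y=2 heading=up
t=3 turn(left) ⇒ x=2 y=2 heading=left
t=4 face(N) ⇒ x=2 y=2 heading=up
t=5 move(4) ⇒ x=2 y=4 heading=up
t=6 face(E) ⇒ x=2 y=4 heading=right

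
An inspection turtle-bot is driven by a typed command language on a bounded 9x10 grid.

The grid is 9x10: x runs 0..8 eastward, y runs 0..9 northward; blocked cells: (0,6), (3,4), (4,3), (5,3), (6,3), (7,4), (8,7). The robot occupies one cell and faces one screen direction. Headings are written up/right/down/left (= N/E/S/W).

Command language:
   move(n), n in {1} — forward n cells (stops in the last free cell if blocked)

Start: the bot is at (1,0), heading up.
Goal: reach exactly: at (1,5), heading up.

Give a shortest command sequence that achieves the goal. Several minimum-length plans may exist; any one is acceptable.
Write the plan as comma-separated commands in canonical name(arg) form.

move(1), move(1), move(1), move(1), move(1)

initial: at (1,0), heading up
step 1 (move(1)): at (1,1), heading up
step 2 (move(1)): at (1,2), heading up
step 3 (move(1)): at (1,3), heading up
step 4 (move(1)): at (1,4), heading up
step 5 (move(1)): at (1,5), heading up
minimal: 5 command(s), checked below 5.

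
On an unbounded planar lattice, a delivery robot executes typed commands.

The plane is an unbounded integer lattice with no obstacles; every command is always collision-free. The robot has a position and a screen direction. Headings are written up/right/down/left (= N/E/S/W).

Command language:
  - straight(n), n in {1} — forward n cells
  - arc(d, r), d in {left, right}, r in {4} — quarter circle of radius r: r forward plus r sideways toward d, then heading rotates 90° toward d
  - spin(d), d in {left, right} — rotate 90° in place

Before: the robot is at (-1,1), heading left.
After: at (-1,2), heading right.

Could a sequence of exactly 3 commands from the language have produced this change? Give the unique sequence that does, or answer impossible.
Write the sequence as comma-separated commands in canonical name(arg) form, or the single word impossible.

key: position moved to (-1,2) AND the heading swung to E — translation plus rotation needed
t0: at (-1,1), heading left
1. spin(right) → at (-1,1), heading up
2. straight(1) → at (-1,2), heading up
3. spin(right) → at (-1,2), heading right
no rival 3-sequence matches.

spin(right), straight(1), spin(right)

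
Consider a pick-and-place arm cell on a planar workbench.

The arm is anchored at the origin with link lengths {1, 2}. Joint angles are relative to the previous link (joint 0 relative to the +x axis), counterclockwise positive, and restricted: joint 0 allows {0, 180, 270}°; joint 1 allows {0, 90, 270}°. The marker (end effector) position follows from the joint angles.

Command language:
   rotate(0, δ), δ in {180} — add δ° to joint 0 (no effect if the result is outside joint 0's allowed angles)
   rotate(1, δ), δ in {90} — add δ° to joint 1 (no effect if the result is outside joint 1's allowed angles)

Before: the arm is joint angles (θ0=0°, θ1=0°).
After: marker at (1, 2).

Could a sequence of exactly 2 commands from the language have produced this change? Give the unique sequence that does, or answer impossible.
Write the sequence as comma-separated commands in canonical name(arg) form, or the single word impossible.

rotate(1, 90), rotate(1, 90)

initial: joint angles (θ0=0°, θ1=0°)
[1] after rotate(1, 90): joint angles (θ0=0°, θ1=90°)
[2] after rotate(1, 90): joint angles (θ0=0°, θ1=90°)
all 4 alternatives checked — unique.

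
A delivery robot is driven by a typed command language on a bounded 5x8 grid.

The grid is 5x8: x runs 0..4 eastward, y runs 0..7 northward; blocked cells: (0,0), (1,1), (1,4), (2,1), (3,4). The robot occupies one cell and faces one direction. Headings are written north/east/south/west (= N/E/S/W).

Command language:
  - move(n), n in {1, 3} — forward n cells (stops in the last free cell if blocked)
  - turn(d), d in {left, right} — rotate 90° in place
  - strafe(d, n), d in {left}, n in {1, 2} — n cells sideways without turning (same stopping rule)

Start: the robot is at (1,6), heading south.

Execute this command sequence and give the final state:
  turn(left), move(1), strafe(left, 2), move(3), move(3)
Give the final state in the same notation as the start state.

at (4,7), heading east

begin: at (1,6), heading south
t=1 turn(left) ⇒ at (1,6), heading east
t=2 move(1) ⇒ at (2,6), heading east
t=3 strafe(left, 2) ⇒ at (2,7), heading east
t=4 move(3) ⇒ at (4,7), heading east
t=5 move(3) ⇒ at (4,7), heading east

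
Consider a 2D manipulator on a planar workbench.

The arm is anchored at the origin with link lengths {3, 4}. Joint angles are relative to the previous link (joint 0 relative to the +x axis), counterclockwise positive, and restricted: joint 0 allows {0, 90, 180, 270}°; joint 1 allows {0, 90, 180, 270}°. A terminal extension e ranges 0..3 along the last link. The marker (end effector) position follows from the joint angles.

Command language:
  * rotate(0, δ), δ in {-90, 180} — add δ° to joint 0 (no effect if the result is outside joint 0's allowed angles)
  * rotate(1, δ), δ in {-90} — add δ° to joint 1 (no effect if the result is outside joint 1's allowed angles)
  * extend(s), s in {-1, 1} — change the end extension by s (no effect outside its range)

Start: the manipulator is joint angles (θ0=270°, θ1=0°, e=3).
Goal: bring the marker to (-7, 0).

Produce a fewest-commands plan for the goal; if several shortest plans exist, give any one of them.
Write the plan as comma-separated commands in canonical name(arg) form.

t0: joint angles (θ0=270°, θ1=0°, e=3)
[1] after rotate(0, -90): joint angles (θ0=180°, θ1=0°, e=3)
[2] after extend(-1): joint angles (θ0=180°, θ1=0°, e=2)
[3] after extend(-1): joint angles (θ0=180°, θ1=0°, e=1)
[4] after extend(-1): joint angles (θ0=180°, θ1=0°, e=0)
no 3-step plan works, so 4 is optimal.

rotate(0, -90), extend(-1), extend(-1), extend(-1)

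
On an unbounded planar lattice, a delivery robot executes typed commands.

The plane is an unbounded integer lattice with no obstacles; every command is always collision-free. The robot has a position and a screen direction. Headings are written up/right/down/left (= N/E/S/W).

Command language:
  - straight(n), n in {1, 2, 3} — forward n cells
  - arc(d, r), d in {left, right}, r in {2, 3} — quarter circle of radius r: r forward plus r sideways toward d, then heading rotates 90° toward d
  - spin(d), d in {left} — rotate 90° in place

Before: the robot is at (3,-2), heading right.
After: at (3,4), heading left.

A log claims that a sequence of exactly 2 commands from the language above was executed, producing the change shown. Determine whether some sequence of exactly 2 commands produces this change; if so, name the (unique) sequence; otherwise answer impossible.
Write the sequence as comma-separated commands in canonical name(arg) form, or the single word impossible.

arc(left, 3), arc(left, 3)

key: cell and facing (now W) both changed — the 2 commands mix motion and turning
from: at (3,-2), heading right
t=1 arc(left, 3) ⇒ at (6,1), heading up
t=2 arc(left, 3) ⇒ at (3,4), heading left
all 64 alternatives checked — unique.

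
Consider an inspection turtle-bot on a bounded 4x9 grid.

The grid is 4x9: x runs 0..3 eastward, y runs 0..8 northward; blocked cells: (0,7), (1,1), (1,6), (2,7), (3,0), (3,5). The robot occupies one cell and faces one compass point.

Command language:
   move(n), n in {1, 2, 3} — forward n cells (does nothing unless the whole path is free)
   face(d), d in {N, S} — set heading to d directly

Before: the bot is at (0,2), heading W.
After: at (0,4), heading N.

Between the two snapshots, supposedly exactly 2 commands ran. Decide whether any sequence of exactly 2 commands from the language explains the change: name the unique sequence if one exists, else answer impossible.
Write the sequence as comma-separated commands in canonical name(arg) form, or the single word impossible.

key: position moved to (0,4) AND the heading swung to N — translation plus rotation needed
from: at (0,2), heading W
1. face(N) → at (0,2), heading N
2. move(2) → at (0,4), heading N
no other 2-command option fits: unique.

face(N), move(2)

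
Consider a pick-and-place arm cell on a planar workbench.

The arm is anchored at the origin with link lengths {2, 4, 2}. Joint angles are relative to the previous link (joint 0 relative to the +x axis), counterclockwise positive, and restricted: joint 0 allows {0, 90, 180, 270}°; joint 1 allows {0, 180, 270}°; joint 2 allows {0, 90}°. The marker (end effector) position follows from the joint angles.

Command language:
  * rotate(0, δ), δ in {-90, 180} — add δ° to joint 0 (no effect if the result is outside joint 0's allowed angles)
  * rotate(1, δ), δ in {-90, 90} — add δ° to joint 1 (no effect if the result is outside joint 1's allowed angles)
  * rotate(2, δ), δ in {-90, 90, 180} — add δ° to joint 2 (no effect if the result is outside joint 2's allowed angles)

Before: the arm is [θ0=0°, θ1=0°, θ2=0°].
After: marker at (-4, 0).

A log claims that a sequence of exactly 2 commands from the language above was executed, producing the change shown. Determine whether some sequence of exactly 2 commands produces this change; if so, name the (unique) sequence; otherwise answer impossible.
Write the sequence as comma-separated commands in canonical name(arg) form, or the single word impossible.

rotate(1, -90), rotate(1, -90)

from: [θ0=0°, θ1=0°, θ2=0°]
t=1 rotate(1, -90) ⇒ [θ0=0°, θ1=270°, θ2=0°]
t=2 rotate(1, -90) ⇒ [θ0=0°, θ1=180°, θ2=0°]
all 49 alternatives checked — unique.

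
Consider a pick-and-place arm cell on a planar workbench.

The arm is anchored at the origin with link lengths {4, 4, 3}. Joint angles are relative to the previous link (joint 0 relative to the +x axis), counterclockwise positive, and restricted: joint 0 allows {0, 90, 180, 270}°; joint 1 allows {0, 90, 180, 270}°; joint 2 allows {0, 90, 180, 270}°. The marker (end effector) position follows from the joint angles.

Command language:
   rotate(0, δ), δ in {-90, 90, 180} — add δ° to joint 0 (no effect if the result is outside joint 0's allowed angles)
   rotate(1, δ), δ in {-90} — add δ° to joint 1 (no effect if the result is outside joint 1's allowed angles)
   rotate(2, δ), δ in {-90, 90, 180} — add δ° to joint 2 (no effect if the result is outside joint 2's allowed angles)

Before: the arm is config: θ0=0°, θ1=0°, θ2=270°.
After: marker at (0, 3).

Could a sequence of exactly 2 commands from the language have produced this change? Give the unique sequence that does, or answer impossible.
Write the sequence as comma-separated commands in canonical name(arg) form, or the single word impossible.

initial: config: θ0=0°, θ1=0°, θ2=270°
1. rotate(1, -90) → config: θ0=0°, θ1=270°, θ2=270°
2. rotate(1, -90) → config: θ0=0°, θ1=180°, θ2=270°
all 49 alternatives checked — unique.

rotate(1, -90), rotate(1, -90)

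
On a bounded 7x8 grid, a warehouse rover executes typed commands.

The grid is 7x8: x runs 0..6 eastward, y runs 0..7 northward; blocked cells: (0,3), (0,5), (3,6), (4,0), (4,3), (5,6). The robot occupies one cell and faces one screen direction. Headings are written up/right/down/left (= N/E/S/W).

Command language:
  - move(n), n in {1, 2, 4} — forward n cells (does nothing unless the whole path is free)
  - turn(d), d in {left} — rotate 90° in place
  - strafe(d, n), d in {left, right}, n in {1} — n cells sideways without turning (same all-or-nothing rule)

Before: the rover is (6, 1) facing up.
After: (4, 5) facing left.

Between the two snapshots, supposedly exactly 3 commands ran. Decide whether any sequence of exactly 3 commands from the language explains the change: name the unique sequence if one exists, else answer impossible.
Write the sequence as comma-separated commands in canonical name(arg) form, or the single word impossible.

move(4), turn(left), move(2)

key: position moved to (4,5) AND the heading swung to W — translation plus rotation needed
t0: (6, 1) facing up
[1] after move(4): (6, 5) facing up
[2] after turn(left): (6, 5) facing left
[3] after move(2): (4, 5) facing left
all 216 alternatives checked — unique.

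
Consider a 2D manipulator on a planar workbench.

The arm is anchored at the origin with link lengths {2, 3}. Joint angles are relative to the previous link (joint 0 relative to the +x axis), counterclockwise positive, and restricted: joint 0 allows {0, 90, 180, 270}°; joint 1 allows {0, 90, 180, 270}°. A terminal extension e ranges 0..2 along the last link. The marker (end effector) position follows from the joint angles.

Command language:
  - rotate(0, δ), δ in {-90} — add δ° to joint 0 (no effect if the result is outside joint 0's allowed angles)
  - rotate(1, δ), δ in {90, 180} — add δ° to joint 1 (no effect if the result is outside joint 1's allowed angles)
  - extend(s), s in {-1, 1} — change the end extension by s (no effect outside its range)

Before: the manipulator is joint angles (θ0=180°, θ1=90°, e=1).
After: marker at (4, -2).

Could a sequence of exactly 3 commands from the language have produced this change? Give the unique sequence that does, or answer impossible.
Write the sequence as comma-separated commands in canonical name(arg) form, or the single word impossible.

rotate(0, -90), rotate(0, -90), rotate(0, -90)

t0: joint angles (θ0=180°, θ1=90°, e=1)
1. rotate(0, -90) → joint angles (θ0=90°, θ1=90°, e=1)
2. rotate(0, -90) → joint angles (θ0=0°, θ1=90°, e=1)
3. rotate(0, -90) → joint angles (θ0=270°, θ1=90°, e=1)
all 125 alternatives checked — unique.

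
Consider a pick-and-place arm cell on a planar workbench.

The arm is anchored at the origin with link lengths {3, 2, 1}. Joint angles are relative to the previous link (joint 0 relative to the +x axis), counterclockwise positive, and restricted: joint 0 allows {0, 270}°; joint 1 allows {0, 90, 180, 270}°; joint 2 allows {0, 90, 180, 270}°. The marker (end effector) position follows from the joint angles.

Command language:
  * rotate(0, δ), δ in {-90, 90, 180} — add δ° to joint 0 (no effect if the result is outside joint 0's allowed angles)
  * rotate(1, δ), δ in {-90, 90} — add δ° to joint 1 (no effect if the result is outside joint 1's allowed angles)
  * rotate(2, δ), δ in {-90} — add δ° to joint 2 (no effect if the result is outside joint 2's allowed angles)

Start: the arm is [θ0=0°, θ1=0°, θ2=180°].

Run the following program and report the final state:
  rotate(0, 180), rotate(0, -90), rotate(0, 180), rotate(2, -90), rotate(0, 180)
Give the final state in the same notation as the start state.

[θ0=270°, θ1=0°, θ2=90°]

initial: [θ0=0°, θ1=0°, θ2=180°]
t=1 rotate(0, 180) ⇒ [θ0=0°, θ1=0°, θ2=180°]
t=2 rotate(0, -90) ⇒ [θ0=270°, θ1=0°, θ2=180°]
t=3 rotate(0, 180) ⇒ [θ0=270°, θ1=0°, θ2=180°]
t=4 rotate(2, -90) ⇒ [θ0=270°, θ1=0°, θ2=90°]
t=5 rotate(0, 180) ⇒ [θ0=270°, θ1=0°, θ2=90°]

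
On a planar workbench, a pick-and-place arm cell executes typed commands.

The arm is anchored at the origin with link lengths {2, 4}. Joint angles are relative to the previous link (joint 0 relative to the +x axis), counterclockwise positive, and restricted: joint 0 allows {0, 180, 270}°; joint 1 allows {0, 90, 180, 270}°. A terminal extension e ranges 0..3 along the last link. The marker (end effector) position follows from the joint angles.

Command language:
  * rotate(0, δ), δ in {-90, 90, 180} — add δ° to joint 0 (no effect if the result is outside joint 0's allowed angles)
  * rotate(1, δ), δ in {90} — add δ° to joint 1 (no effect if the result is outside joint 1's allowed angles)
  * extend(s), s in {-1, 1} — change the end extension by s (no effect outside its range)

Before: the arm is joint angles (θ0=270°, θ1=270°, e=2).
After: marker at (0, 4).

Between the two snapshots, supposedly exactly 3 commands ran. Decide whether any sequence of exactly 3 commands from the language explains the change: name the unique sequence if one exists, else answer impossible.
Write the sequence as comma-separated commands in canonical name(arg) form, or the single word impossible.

initial: joint angles (θ0=270°, θ1=270°, e=2)
[1] after rotate(1, 90): joint angles (θ0=270°, θ1=0°, e=2)
[2] after rotate(1, 90): joint angles (θ0=270°, θ1=90°, e=2)
[3] after rotate(1, 90): joint angles (θ0=270°, θ1=180°, e=2)
all 216 alternatives checked — unique.

rotate(1, 90), rotate(1, 90), rotate(1, 90)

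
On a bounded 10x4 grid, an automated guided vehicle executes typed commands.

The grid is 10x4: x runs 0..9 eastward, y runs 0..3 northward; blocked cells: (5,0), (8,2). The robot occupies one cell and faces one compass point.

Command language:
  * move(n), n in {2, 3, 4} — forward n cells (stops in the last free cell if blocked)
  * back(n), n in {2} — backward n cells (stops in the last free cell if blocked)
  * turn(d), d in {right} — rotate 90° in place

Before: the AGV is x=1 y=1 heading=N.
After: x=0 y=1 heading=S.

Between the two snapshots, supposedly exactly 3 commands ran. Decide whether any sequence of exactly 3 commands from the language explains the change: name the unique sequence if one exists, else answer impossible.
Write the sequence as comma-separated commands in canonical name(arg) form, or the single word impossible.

turn(right), back(2), turn(right)

key: cell and facing (now S) both changed — the 3 commands mix motion and turning
start: x=1 y=1 heading=N
[1] after turn(right): x=1 y=1 heading=E
[2] after back(2): x=0 y=1 heading=E
[3] after turn(right): x=0 y=1 heading=S
all 125 alternatives checked — unique.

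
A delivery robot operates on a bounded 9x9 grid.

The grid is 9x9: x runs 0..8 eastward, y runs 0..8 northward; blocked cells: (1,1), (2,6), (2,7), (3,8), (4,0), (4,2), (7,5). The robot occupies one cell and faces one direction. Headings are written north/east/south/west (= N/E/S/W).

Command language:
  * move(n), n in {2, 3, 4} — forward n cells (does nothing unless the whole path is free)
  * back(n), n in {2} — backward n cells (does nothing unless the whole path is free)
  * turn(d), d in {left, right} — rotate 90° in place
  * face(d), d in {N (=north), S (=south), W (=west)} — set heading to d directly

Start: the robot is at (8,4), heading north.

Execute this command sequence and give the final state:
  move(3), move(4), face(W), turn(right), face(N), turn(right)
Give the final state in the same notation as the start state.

at (8,7), heading east

begin: at (8,4), heading north
step 1 (move(3)): at (8,7), heading north
step 2 (move(4)): at (8,7), heading north
step 3 (face(W)): at (8,7), heading west
step 4 (turn(right)): at (8,7), heading north
step 5 (face(N)): at (8,7), heading north
step 6 (turn(right)): at (8,7), heading east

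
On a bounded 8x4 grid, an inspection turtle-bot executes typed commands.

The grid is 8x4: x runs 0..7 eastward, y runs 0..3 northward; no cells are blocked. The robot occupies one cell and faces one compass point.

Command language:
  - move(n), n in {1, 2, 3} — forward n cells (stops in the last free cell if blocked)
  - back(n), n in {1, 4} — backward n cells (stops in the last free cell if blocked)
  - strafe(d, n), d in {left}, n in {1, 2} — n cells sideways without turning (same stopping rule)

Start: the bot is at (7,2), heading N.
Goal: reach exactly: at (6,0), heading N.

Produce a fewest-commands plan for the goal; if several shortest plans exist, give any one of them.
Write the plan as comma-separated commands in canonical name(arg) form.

begin: at (7,2), heading N
step 1 (back(4)): at (7,0), heading N
step 2 (strafe(left, 1)): at (6,0), heading N
shorter routes all fall short; 2 is best.

back(4), strafe(left, 1)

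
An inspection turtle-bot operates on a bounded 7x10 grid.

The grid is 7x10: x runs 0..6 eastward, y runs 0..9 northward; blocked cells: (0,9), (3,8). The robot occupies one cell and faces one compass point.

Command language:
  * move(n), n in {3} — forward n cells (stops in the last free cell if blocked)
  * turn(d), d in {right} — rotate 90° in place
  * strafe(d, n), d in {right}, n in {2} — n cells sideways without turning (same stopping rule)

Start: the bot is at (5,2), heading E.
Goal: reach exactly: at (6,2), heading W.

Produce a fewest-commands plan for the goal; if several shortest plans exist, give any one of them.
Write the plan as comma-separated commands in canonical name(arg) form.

begin: at (5,2), heading E
step 1 (move(3)): at (6,2), heading E
step 2 (turn(right)): at (6,2), heading S
step 3 (turn(right)): at (6,2), heading W
nothing shorter than 3 reaches the goal.

move(3), turn(right), turn(right)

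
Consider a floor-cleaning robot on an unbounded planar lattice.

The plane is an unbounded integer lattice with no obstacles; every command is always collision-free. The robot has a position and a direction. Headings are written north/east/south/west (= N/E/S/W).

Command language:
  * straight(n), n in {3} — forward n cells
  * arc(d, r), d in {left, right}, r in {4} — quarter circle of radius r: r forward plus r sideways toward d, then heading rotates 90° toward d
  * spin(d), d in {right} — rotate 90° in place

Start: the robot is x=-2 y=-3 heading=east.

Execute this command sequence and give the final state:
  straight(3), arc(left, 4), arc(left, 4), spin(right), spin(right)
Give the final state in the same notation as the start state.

initial: x=-2 y=-3 heading=east
1. straight(3) → x=1 y=-3 heading=east
2. arc(left, 4) → x=5 y=1 heading=north
3. arc(left, 4) → x=1 y=5 heading=west
4. spin(right) → x=1 y=5 heading=north
5. spin(right) → x=1 y=5 heading=east

x=1 y=5 heading=east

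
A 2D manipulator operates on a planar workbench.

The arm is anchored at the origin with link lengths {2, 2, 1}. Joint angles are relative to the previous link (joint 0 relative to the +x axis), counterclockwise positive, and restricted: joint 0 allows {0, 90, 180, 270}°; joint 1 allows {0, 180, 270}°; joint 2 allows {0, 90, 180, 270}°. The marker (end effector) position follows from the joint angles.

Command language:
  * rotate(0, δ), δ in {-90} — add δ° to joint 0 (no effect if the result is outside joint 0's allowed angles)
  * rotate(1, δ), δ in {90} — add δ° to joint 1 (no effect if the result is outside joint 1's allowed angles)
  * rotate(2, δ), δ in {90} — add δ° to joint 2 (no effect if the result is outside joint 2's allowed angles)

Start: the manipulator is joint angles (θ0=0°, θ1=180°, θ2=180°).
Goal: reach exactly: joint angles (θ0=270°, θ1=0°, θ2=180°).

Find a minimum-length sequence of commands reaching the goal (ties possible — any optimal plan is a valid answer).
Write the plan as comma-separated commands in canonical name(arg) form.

rotate(0, -90), rotate(1, 90), rotate(1, 90)

begin: joint angles (θ0=0°, θ1=180°, θ2=180°)
1. rotate(0, -90) → joint angles (θ0=270°, θ1=180°, θ2=180°)
2. rotate(1, 90) → joint angles (θ0=270°, θ1=270°, θ2=180°)
3. rotate(1, 90) → joint angles (θ0=270°, θ1=0°, θ2=180°)
nothing shorter than 3 reaches the goal.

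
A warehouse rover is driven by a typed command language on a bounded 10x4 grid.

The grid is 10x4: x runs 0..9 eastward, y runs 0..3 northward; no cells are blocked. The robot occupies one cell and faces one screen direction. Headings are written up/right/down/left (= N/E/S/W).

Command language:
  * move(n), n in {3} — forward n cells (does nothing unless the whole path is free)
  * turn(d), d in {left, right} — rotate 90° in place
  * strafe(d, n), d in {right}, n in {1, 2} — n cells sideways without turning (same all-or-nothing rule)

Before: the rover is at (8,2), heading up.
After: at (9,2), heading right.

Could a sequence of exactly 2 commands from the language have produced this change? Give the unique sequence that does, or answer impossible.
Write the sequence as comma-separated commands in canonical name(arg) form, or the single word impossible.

key: running turn(right) before strafe(right, 1) would end elsewhere — order is forced
from: at (8,2), heading up
[1] after strafe(right, 1): at (9,2), heading up
[2] after turn(right): at (9,2), heading right
all 25 alternatives checked — unique.

strafe(right, 1), turn(right)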